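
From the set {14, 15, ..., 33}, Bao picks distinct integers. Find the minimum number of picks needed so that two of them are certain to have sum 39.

Two chosen integers sum to 39 exactly when both halves of some pair {x, 39−x} with 14 ≤ x ≤ 39−x ≤ 25 are chosen — 6 such pairs.
The remaining 8 elements (those with no distinct partner in range) can never complete a 39-sum, so the worst case takes all of them and one from each pair: 8 + 6 = 14.
The 15th integer has to be the second member of some pair, so 14 + 1 = 15.

15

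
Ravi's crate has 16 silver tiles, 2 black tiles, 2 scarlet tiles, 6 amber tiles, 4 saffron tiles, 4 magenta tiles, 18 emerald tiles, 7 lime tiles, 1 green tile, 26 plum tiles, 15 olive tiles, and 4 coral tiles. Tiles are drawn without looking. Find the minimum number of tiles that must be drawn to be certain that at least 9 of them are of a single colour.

63

An adversary could hand out at most 8 tiles per colour (8 colours run out sooner): 8 + 2 + 2 + 6 + 4 + 4 + 8 + 7 + 1 + 8 + 8 + 4 = 62 tiles and still no colour has 9.
Pigeonhole: one more tile lands in a colour already at 8, so 63 draws are enough and 62 are not.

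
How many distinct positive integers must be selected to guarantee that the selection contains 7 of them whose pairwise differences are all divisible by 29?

Integers whose pairwise differences are multiples of 29 are exactly those sharing a remainder mod 29. The 29 residue classes mod 29 are the pigeonholes.
With 174 integers one could put 6 in each residue class and have no class reach 7.
The 175th integer pushes some class to 7, so 29·6 + 1 = 175.

175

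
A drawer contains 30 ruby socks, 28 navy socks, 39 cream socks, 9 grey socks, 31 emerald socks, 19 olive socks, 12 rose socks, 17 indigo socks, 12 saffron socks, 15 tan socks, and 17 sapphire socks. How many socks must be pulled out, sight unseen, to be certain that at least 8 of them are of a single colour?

By pigeonhole, put each drawn sock into a box by colour. The largest draw with every box below 8 takes min(count, 7) from each colour.
Σ min(cᵢ, 7) = 7 + 7 + 7 + 7 + 7 + 7 + 7 + 7 + 7 + 7 + 7 = 77.
Draw number 77 + 1 = 78 must push one box to 8.

78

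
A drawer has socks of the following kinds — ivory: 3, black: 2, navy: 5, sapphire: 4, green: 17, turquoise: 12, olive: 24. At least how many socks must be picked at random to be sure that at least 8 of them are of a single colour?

The 7 colours are the holes; the socks drawn are the pigeons.
To avoid 8 of any one colour, the worst case takes at most 7 of each colour, or every sock of a colour that has fewer than 7.
That gives 3 + 2 + 5 + 4 + 7 + 7 + 7 = 35 socks with no colour reaching 8.
The next sock forces some colour to 8, so 35 + 1 = 36.

36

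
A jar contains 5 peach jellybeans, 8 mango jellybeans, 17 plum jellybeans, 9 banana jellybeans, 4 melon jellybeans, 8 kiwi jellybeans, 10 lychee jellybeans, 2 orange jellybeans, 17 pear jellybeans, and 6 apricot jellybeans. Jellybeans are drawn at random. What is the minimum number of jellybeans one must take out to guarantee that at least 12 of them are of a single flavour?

Pigeonhole: put each drawn jellybean into a box by flavour. The largest draw with every box below 12 takes min(count, 11) from each flavour; flavours with fewer than 11 contribute all they have.
Σ min(cᵢ, 11) = 5 + 8 + 11 + 9 + 4 + 8 + 10 + 2 + 11 + 6 = 74.
Draw number 74 + 1 = 75 must push one box to 12.

75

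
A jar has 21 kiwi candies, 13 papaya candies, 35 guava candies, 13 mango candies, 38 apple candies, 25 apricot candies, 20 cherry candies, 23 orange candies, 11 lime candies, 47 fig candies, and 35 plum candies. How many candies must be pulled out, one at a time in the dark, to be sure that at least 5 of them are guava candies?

In the worst case for collecting guava candies, every non-guava candy comes out first.
There are 21 + 13 + 13 + 38 + 25 + 20 + 23 + 11 + 47 + 35 = 246 non-guava candies altogether.
After those, each further candy must be guava, so 246 + 5 = 251 draws guarantee 5 guava candies.

251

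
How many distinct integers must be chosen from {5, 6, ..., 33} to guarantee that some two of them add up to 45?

Group the elements by complementary pair {x, 45−x}: {12,33}, {13,32}, {14,31}, …, giving 11 two-element pairs and 7 integers whose partner 45−x falls outside [5,33].
By the pigeonhole principle, treating each of those 18 groups as a pigeonhole, one can pick one integer per group — 18 integers — with no two summing to 45.
The 19th integer lands in an occupied pair, forcing a sum of 45.

19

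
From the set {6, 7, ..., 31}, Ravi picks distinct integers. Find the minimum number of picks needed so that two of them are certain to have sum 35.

15

Group the elements by complementary pair {x, 35−x}: {6,29}, {7,28}, {8,27}, …, giving 12 two-element pairs and 2 integers whose partner 35−x falls outside [6,31].
Pigeonhole: treating each of those 14 groups as a pigeonhole, one can pick one integer per group — 14 integers — with no two summing to 35.
The 15th integer lands in an occupied pair, forcing a sum of 35.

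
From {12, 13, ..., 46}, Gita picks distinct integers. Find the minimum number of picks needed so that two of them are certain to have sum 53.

A set avoiding the sum 53 can contain at most one of each pair {x, 53−x}, plus the 5 elements whose complement lies outside the range.
The integers 27, …, 46 (20 of them) are such a set: any two sum to at least 27+28 = 55 > 53.
Any 21st integer completes one of the 15 pairs, so 21 choices force a sum of 53.

21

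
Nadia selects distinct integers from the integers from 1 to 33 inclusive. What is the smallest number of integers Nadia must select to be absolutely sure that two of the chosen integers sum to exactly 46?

Two chosen integers sum to 46 exactly when both halves of some pair {x, 46−x} with 13 ≤ x ≤ 46−x ≤ 33 are chosen — 10 such pairs.
The remaining 13 elements (those with no distinct partner in range) can never complete a 46-sum, so the worst case takes all of them and one from each pair: 13 + 10 = 23.
Pigeonhole: the 24th integer has to be the second member of some pair, so 23 + 1 = 24.

24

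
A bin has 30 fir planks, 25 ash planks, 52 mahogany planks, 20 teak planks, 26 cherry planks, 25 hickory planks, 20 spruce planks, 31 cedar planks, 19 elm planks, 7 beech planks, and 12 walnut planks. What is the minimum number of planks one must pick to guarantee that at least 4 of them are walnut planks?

259

In the worst case for collecting walnut planks, every non-walnut plank comes out first.
There are 30 + 25 + 52 + 20 + 26 + 25 + 20 + 31 + 19 + 7 = 255 non-walnut planks altogether.
After those, each further plank must be walnut, so 255 + 4 = 259 draws guarantee 4 walnut planks.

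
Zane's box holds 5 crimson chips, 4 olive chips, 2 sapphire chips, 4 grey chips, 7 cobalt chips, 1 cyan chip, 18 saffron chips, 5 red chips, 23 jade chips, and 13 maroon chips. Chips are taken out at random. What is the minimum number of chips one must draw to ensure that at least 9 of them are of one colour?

53

An adversary could hand out at most 8 chips per colour (7 colours run out sooner): 5 + 4 + 2 + 4 + 7 + 1 + 8 + 5 + 8 + 8 = 52 chips and still no colour has 9.
One more chip lands in a colour already at 8, so 53 draws are enough and 52 are not.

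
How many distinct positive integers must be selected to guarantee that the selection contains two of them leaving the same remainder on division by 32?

33

Pigeonhole: the 32 residue classes mod 32 are the pigeonholes.
With 32 integers one could put 1 in each residue class and have no class reach 2.
The 33rd integer pushes some class to 2, so 32·1 + 1 = 33.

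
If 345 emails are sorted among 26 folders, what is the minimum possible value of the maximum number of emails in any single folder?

14

By the pigeonhole principle, the 26 folders are the holes and the 345 emails are the pigeons.
If every folder held at most 13 emails, the total would be at most 26 × 13 = 338, which is less than 345.
So some folder holds at least ⌈345/26⌉ = 14 emails.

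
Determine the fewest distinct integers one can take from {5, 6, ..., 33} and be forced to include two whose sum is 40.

17

Group the elements by complementary pair {x, 40−x}: {7,33}, {8,32}, {9,31}, …, giving 13 two-element pairs, the single value 20 (it cannot pair with itself since the integers are distinct), and 2 integers whose partner 40−x falls outside [5,33].
By pigeonhole, treating each of those 16 groups as a pigeonhole, one can pick one integer per group — 16 integers — with no two summing to 40.
The 17th integer lands in an occupied pair, forcing a sum of 40.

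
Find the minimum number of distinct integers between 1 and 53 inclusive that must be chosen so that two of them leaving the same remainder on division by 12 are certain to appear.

13

Pigeonhole: the 12 residue classes mod 12 are the pigeonholes.
With 12 integers one could put 1 in each residue class and have no class reach 2.
The 13th integer pushes some class to 2, so 12·1 + 1 = 13.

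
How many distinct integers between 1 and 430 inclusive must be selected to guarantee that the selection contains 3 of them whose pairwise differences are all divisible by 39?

79

Integers whose pairwise differences are multiples of 39 are exactly those sharing a remainder mod 39. By pigeonhole, the 39 residue classes mod 39 are the pigeonholes.
With 78 integers one could put 2 in each residue class and have no class reach 3.
The 79th integer pushes some class to 3, so 39·2 + 1 = 79.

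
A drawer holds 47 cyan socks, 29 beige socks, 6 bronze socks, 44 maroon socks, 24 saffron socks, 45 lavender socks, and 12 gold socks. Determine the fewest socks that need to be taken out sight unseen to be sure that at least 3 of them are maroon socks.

In the worst case for collecting maroon socks, every non-maroon sock comes out first.
There are 47 + 29 + 6 + 24 + 45 + 12 = 163 non-maroon socks altogether.
After those, each further sock must be maroon, so 163 + 3 = 166 draws guarantee 3 maroon socks.

166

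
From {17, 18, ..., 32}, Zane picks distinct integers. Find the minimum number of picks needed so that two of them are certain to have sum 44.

Group the elements by complementary pair {x, 44−x}: {17,27}, {18,26}, {19,25}, …, giving 5 two-element pairs; the single value 22 (it cannot pair with itself since the integers are distinct); and 5 integers whose partner 44−x falls outside [17,32].
Pigeonhole: treating each of those 11 groups as a pigeonhole, one can pick one integer per group — 11 integers — with no two summing to 44.
The 12th integer lands in an occupied pair, forcing a sum of 44.

12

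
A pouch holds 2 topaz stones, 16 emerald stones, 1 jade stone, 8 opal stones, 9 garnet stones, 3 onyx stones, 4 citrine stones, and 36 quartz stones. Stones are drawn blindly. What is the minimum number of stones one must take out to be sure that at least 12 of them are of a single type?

50

An adversary could hand out at most 11 stones per type (6 types run out sooner): 2 + 11 + 1 + 8 + 9 + 3 + 4 + 11 = 49 stones and still no type has 12.
One more stone lands in a type already at 11, so 50 draws are enough and 49 are not.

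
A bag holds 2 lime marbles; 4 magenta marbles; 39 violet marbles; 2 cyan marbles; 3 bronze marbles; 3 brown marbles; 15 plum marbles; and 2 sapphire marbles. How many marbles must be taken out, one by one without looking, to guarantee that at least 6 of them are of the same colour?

27

Pigeonhole: put each drawn marble into a box by colour. The largest draw with every box below 6 takes min(count, 5) from each colour; colours with fewer than 5 contribute all they have.
Σ min(cᵢ, 5) = 2 + 4 + 5 + 2 + 3 + 3 + 5 + 2 = 26.
Draw number 26 + 1 = 27 must push one box to 6.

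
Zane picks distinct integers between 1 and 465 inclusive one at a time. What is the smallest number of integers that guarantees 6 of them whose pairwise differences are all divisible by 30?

Integers whose pairwise differences are multiples of 30 are exactly those sharing a remainder mod 30. Pigeonhole: the 30 residue classes mod 30 are the pigeonholes.
With 150 integers one could put 5 in each residue class and have no class reach 6.
The 151st integer pushes some class to 6, so 30·5 + 1 = 151.

151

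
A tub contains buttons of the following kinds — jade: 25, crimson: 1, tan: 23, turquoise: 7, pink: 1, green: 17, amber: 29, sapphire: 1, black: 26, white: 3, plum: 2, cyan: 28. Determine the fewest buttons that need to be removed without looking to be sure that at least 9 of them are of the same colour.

64

The 12 colours are the holes; the buttons drawn are the pigeons.
To avoid 9 of any one colour, the worst case takes at most 8 of each colour, or every button of a colour that has fewer than 8.
That gives 8 + 1 + 8 + 7 + 1 + 8 + 8 + 1 + 8 + 3 + 2 + 8 = 63 buttons with no colour reaching 9.
The next button forces some colour to 9, so 63 + 1 = 64.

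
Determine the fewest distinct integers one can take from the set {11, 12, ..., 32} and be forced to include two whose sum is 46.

14

A set avoiding the sum 46 can contain at most one of each pair {x, 46−x}, plus the 4 elements whose complement lies outside the range or equal to its own complement.
The integers 11, …, 23 (13 of them) are such a set: any two sum to at least 11+12 = 23 and at most 22+23 = 45 < 46.
Pigeonhole: any 14th integer completes one of the 9 pairs, so 14 choices force a sum of 46.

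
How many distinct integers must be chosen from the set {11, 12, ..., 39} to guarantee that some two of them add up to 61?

Group the elements by complementary pair {x, 61−x}: {22,39}, {23,38}, {24,37}, …, giving 9 two-element pairs and 11 integers whose partner 61−x falls outside [11,39].
Treating each of those 20 groups as a pigeonhole, one can pick one integer per group — 20 integers — with no two summing to 61.
The 21st integer lands in an occupied pair, forcing a sum of 61.

21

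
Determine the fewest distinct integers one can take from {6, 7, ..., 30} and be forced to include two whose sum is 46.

19

A set avoiding the sum 46 can contain at most one of each pair {x, 46−x}, plus the 11 elements whose complement lies outside the range or equal to its own complement.
The integers 6, …, 23 (18 of them) are such a set: any two sum to at least 6+7 = 13 and at most 22+23 = 45 < 46.
Any 19th integer completes one of the 7 pairs, so 19 choices force a sum of 46.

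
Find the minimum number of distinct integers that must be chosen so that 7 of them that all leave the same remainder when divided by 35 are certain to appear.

211

Pigeonhole: the 35 residue classes mod 35 are the pigeonholes.
With 210 integers one could put 6 in each residue class and have no class reach 7.
The 211th integer pushes some class to 7, so 35·6 + 1 = 211.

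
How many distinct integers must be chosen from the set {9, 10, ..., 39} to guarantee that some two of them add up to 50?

18

Group the elements by complementary pair {x, 50−x}: {11,39}, {12,38}, {13,37}, …, giving 14 two-element pairs, the single value 25 (it cannot pair with itself since the integers are distinct), and 2 integers whose partner 50−x falls outside [9,39].
Pigeonhole: treating each of those 17 groups as a pigeonhole, one can pick one integer per group — 17 integers — with no two summing to 50.
The 18th integer lands in an occupied pair, forcing a sum of 50.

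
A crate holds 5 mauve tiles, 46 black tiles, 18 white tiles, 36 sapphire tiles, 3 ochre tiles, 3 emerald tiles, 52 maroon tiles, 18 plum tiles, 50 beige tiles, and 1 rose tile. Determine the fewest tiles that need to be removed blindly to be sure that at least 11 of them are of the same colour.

73

By the pigeonhole principle, put each drawn tile into a box by colour. The largest draw with every box below 11 takes min(count, 10) from each colour; colours with fewer than 10 contribute all they have.
Σ min(cᵢ, 10) = 5 + 10 + 10 + 10 + 3 + 3 + 10 + 10 + 10 + 1 = 72.
Draw number 72 + 1 = 73 must push one box to 11.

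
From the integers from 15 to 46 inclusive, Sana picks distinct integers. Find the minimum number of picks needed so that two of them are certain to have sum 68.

21

Group the elements by complementary pair {x, 68−x}: {22,46}, {23,45}, {24,44}, …, giving 12 two-element pairs, the single value 34 (it cannot pair with itself since the integers are distinct), and 7 integers whose partner 68−x falls outside [15,46].
Treating each of those 20 groups as a pigeonhole, one can pick one integer per group — 20 integers — with no two summing to 68.
The 21st integer lands in an occupied pair, forcing a sum of 68.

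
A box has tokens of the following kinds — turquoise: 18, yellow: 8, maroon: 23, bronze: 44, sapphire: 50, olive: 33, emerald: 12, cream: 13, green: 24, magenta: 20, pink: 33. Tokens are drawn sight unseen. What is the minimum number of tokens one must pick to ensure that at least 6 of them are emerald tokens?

272

In the worst case for collecting emerald tokens, every non-emerald token comes out first.
There are 18 + 8 + 23 + 44 + 50 + 33 + 13 + 24 + 20 + 33 = 266 non-emerald tokens altogether.
After those, each further token must be emerald, so 266 + 6 = 272 draws guarantee 6 emerald tokens.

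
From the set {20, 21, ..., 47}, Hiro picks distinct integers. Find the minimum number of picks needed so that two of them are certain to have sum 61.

A set avoiding the sum 61 can contain at most one of each pair {x, 61−x}, plus the 6 elements whose complement lies outside the range.
The integers 31, …, 47 (17 of them) are such a set: any two sum to at least 31+32 = 63 > 61.
Any 18th integer completes one of the 11 pairs, so 18 choices force a sum of 61.

18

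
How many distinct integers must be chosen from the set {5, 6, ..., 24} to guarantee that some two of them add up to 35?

Two chosen integers sum to 35 exactly when both halves of some pair {x, 35−x} with 11 ≤ x ≤ 35−x ≤ 24 are chosen — 7 such pairs.
The remaining 6 elements (those with no distinct partner in range) can never complete a 35-sum, so the worst case takes all of them and one from each pair: 6 + 7 = 13.
The 14th integer has to be the second member of some pair, so 13 + 1 = 14.

14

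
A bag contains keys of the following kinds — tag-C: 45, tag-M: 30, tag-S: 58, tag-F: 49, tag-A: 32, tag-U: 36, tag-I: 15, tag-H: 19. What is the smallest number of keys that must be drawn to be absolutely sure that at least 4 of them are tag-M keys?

258

In the worst case for collecting tag-M keys, every non-tag-M key comes out first.
There are 45 + 58 + 49 + 32 + 36 + 15 + 19 = 254 non-tag-M keys altogether.
After those, each further key must be tag-M, so 254 + 4 = 258 draws guarantee 4 tag-M keys.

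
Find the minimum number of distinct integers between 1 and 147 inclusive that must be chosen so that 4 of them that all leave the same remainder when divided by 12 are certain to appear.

37

The 12 residue classes mod 12 are the pigeonholes.
With 36 integers one could put 3 in each residue class and have no class reach 4.
The 37th integer pushes some class to 4, so 12·3 + 1 = 37.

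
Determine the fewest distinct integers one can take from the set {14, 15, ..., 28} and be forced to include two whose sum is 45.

10

Two chosen integers sum to 45 exactly when both halves of some pair {x, 45−x} with 17 ≤ x ≤ 45−x ≤ 28 are chosen — 6 such pairs.
The remaining 3 elements (those with no distinct partner in range) can never complete a 45-sum, so the worst case takes all of them and one from each pair: 3 + 6 = 9.
The 10th integer has to be the second member of some pair, so 9 + 1 = 10.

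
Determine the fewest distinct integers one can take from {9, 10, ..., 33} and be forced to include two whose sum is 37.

Group the elements by complementary pair {x, 37−x}: {9,28}, {10,27}, {11,26}, …, giving 10 two-element pairs and 5 integers whose partner 37−x falls outside [9,33].
By the pigeonhole principle, treating each of those 15 groups as a pigeonhole, one can pick one integer per group — 15 integers — with no two summing to 37.
The 16th integer lands in an occupied pair, forcing a sum of 37.

16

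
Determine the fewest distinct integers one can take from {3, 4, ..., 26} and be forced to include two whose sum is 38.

Two chosen integers sum to 38 exactly when both halves of some pair {x, 38−x} with 12 ≤ x ≤ 38−x ≤ 26 are chosen — 7 such pairs.
The remaining 10 elements (those with no distinct partner in range) can never complete a 38-sum, so the worst case takes all of them and one from each pair: 10 + 7 = 17.
Pigeonhole: the 18th integer has to be the second member of some pair, so 17 + 1 = 18.

18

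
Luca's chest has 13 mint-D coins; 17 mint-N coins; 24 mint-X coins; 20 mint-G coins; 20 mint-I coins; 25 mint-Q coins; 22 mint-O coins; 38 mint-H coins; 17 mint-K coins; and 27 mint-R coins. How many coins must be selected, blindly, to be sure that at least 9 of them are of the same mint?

The 10 mints are the holes; the coins drawn are the pigeons.
To avoid 9 of any one mint, the worst case takes at most 8 of each mint.
That gives 8 + 8 + 8 + 8 + 8 + 8 + 8 + 8 + 8 + 8 = 80 coins with no mint reaching 9.
The next coin forces some mint to 9, so 80 + 1 = 81.

81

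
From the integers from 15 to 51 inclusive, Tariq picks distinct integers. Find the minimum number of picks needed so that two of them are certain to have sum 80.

27

Group the elements by complementary pair {x, 80−x}: {29,51}, {30,50}, {31,49}, …, giving 11 two-element pairs, the single value 40 (it cannot pair with itself since the integers are distinct), and 14 integers whose partner 80−x falls outside [15,51].
By pigeonhole, treating each of those 26 groups as a pigeonhole, one can pick one integer per group — 26 integers — with no two summing to 80.
The 27th integer lands in an occupied pair, forcing a sum of 80.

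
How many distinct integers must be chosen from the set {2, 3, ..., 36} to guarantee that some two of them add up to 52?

A set avoiding the sum 52 can contain at most one of each pair {x, 52−x}, plus the 15 elements whose complement lies outside the range or equal to its own complement.
The integers 2, …, 26 (25 of them) are such a set: any two sum to at least 2+3 = 5 and at most 25+26 = 51 < 52.
Any 26th integer completes one of the 10 pairs, so 26 choices force a sum of 52.

26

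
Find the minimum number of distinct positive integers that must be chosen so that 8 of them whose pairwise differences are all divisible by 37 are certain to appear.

260

Integers whose pairwise differences are multiples of 37 are exactly those sharing a remainder mod 37. Pigeonhole: the 37 residue classes mod 37 are the pigeonholes.
With 259 integers one could put 7 in each residue class and have no class reach 8.
The 260th integer pushes some class to 8, so 37·7 + 1 = 260.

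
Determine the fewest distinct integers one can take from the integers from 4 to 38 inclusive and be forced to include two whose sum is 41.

19

Two chosen integers sum to 41 exactly when both halves of some pair {x, 41−x} with 4 ≤ x ≤ 41−x ≤ 37 are chosen — 17 such pairs.
The remaining 1 element (those with no distinct partner in range) can never complete a 41-sum, so the worst case takes all of them and one from each pair: 1 + 17 = 18.
The 19th integer has to be the second member of some pair, so 18 + 1 = 19.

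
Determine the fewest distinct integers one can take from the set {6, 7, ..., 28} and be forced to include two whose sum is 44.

18

A set avoiding the sum 44 can contain at most one of each pair {x, 44−x}, plus the 11 elements whose complement lies outside the range or equal to its own complement.
The integers 6, …, 22 (17 of them) are such a set: any two sum to at least 6+7 = 13 and at most 21+22 = 43 < 44.
Any 18th integer completes one of the 6 pairs, so 18 choices force a sum of 44.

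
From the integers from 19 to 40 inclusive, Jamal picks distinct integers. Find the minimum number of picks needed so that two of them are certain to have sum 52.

16

A set avoiding the sum 52 can contain at most one of each pair {x, 52−x}, plus the 8 elements whose complement lies outside the range or equal to its own complement.
The integers 26, …, 40 (15 of them) are such a set: any two sum to at least 26+27 = 53 > 52.
Any 16th integer completes one of the 7 pairs, so 16 choices force a sum of 52.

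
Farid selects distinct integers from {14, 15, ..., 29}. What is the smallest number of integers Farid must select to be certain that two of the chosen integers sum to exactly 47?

Group the elements by complementary pair {x, 47−x}: {18,29}, {19,28}, {20,27}, …, giving 6 two-element pairs and 4 integers whose partner 47−x falls outside [14,29].
By pigeonhole, treating each of those 10 groups as a pigeonhole, one can pick one integer per group — 10 integers — with no two summing to 47.
The 11th integer lands in an occupied pair, forcing a sum of 47.

11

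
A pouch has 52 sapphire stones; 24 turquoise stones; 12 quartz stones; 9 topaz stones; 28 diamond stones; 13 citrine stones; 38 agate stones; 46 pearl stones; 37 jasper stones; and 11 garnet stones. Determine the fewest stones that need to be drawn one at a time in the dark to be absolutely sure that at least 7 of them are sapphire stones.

In the worst case for collecting sapphire stones, every non-sapphire stone comes out first.
There are 24 + 12 + 9 + 28 + 13 + 38 + 46 + 37 + 11 = 218 non-sapphire stones altogether.
After those, each further stone must be sapphire, so 218 + 7 = 225 draws guarantee 7 sapphire stones.

225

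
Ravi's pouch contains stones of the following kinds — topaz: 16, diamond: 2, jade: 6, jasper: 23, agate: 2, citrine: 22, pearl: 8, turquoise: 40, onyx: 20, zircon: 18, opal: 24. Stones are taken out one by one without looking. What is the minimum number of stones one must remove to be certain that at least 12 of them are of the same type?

An adversary could hand out at most 11 stones per type (4 types run out sooner): 11 + 2 + 6 + 11 + 2 + 11 + 8 + 11 + 11 + 11 + 11 = 95 stones and still no type has 12.
Pigeonhole: one more stone lands in a type already at 11, so 96 draws are enough and 95 are not.

96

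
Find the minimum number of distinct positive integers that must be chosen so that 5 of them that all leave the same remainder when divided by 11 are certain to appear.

Pigeonhole: the 11 residue classes mod 11 are the pigeonholes.
With 44 integers one could put 4 in each residue class and have no class reach 5.
The 45th integer pushes some class to 5, so 11·4 + 1 = 45.

45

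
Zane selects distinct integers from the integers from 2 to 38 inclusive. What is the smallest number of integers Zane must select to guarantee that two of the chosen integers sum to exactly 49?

24

Two chosen integers sum to 49 exactly when both halves of some pair {x, 49−x} with 11 ≤ x ≤ 49−x ≤ 38 are chosen — 14 such pairs.
The remaining 9 elements (those with no distinct partner in range) can never complete a 49-sum, so the worst case takes all of them and one from each pair: 9 + 14 = 23.
By pigeonhole, the 24th integer has to be the second member of some pair, so 23 + 1 = 24.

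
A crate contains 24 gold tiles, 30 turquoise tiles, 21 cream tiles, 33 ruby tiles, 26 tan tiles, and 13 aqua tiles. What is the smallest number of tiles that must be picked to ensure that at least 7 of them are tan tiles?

128

In the worst case for collecting tan tiles, every non-tan tile comes out first.
There are 24 + 30 + 21 + 33 + 13 = 121 non-tan tiles altogether.
After those, each further tile must be tan, so 121 + 7 = 128 draws guarantee 7 tan tiles.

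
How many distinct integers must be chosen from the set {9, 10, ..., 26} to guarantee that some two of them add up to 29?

A set avoiding the sum 29 can contain at most one of each pair {x, 29−x}, plus the 6 elements whose complement lies outside the range.
The integers 15, …, 26 (12 of them) are such a set: any two sum to at least 15+16 = 31 > 29.
Any 13th integer completes one of the 6 pairs, so 13 choices force a sum of 29.

13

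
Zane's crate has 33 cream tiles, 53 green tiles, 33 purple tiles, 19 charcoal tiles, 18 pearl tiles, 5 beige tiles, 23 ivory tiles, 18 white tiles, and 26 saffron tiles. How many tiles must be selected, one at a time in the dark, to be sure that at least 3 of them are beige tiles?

226

In the worst case for collecting beige tiles, every non-beige tile comes out first.
There are 33 + 53 + 33 + 19 + 18 + 23 + 18 + 26 = 223 non-beige tiles altogether.
After those, each further tile must be beige, so 223 + 3 = 226 draws guarantee 3 beige tiles.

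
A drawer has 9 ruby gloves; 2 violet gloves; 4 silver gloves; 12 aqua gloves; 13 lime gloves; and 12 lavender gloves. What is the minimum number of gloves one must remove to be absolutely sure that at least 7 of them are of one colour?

31

By the pigeonhole principle, the 6 colours are the holes; the gloves drawn are the pigeons.
To avoid 7 of any one colour, the worst case takes at most 6 of each colour, or every glove of a colour that has fewer than 6.
That gives 6 + 2 + 4 + 6 + 6 + 6 = 30 gloves with no colour reaching 7.
The next glove forces some colour to 7, so 30 + 1 = 31.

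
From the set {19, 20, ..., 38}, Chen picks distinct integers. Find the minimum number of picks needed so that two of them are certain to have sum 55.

12

A set avoiding the sum 55 can contain at most one of each pair {x, 55−x}, plus the 2 elements whose complement lies outside the range.
The integers 28, …, 38 (11 of them) are such a set: any two sum to at least 28+29 = 57 > 55.
Pigeonhole: any 12th integer completes one of the 9 pairs, so 12 choices force a sum of 55.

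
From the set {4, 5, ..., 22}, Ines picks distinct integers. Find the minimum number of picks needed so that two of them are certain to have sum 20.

14

Two chosen integers sum to 20 exactly when both halves of some pair {x, 20−x} with 4 ≤ x ≤ 20−x ≤ 16 are chosen — 6 such pairs.
The remaining 7 elements (those with no distinct partner in range) can never complete a 20-sum, so the worst case takes all of them and one from each pair: 7 + 6 = 13.
The 14th integer has to be the second member of some pair, so 13 + 1 = 14.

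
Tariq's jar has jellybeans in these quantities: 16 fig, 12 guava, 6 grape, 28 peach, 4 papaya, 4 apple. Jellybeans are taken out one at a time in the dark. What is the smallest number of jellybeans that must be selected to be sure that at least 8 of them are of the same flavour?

The 6 flavours are the holes; the jellybeans drawn are the pigeons.
To avoid 8 of any one flavour, the worst case takes at most 7 of each flavour, or every jellybean of a flavour that has fewer than 7.
That gives 7 + 7 + 6 + 7 + 4 + 4 = 35 jellybeans with no flavour reaching 8.
The next jellybean forces some flavour to 8, so 35 + 1 = 36.

36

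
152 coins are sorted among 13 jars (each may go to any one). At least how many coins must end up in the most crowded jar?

12

The 13 jars are the holes and the 152 coins are the pigeons.
If every jar held at most 11 coins, the total would be at most 13 × 11 = 143, which is less than 152.
So some jar holds at least ⌈152/13⌉ = 12 coins.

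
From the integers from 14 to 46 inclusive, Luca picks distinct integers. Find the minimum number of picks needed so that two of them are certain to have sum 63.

19

Two chosen integers sum to 63 exactly when both halves of some pair {x, 63−x} with 17 ≤ x ≤ 63−x ≤ 46 are chosen — 15 such pairs.
The remaining 3 elements (those with no distinct partner in range) can never complete a 63-sum, so the worst case takes all of them and one from each pair: 3 + 15 = 18.
The 19th integer has to be the second member of some pair, so 18 + 1 = 19.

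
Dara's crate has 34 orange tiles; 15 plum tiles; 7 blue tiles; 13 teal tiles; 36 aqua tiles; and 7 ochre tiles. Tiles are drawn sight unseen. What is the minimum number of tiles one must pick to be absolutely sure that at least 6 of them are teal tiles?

In the worst case for collecting teal tiles, every non-teal tile comes out first.
There are 34 + 15 + 7 + 36 + 7 = 99 non-teal tiles altogether.
After those, each further tile must be teal, so 99 + 6 = 105 draws guarantee 6 teal tiles.

105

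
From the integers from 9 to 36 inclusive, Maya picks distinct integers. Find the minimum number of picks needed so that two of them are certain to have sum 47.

16

A set avoiding the sum 47 can contain at most one of each pair {x, 47−x}, plus the 2 elements whose complement lies outside the range.
The integers 9, …, 23 (15 of them) are such a set: any two sum to at least 9+10 = 19 and at most 22+23 = 45 < 47.
By the pigeonhole principle, any 16th integer completes one of the 13 pairs, so 16 choices force a sum of 47.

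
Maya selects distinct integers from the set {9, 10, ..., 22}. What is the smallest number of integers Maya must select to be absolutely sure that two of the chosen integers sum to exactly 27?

Two chosen integers sum to 27 exactly when both halves of some pair {x, 27−x} with 9 ≤ x ≤ 27−x ≤ 18 are chosen — 5 such pairs.
The remaining 4 elements (those with no distinct partner in range) can never complete a 27-sum, so the worst case takes all of them and one from each pair: 4 + 5 = 9.
By the pigeonhole principle, the 10th integer has to be the second member of some pair, so 9 + 1 = 10.

10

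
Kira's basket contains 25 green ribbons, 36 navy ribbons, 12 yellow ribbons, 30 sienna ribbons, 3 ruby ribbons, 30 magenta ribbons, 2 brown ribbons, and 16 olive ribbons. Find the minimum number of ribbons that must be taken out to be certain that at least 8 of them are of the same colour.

48

The 8 colours are the holes; the ribbons drawn are the pigeons.
To avoid 8 of any one colour, the worst case takes at most 7 of each colour, or every ribbon of a colour that has fewer than 7.
That gives 7 + 7 + 7 + 7 + 3 + 7 + 2 + 7 = 47 ribbons with no colour reaching 8.
The next ribbon forces some colour to 8, so 47 + 1 = 48.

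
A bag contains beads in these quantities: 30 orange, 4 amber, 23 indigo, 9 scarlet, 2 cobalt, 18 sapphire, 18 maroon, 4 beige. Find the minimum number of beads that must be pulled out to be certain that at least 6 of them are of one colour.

By pigeonhole, put each drawn bead into a box by colour. The largest draw with every box below 6 takes min(count, 5) from each colour; colours with fewer than 5 contribute all they have.
Σ min(cᵢ, 5) = 5 + 4 + 5 + 5 + 2 + 5 + 5 + 4 = 35.
Draw number 35 + 1 = 36 must push one box to 6.

36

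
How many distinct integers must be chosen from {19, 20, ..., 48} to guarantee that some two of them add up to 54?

Group the elements by complementary pair {x, 54−x}: {19,35}, {20,34}, {21,33}, …, giving 8 two-element pairs, the single value 27 (it cannot pair with itself since the integers are distinct), and 13 integers whose partner 54−x falls outside [19,48].
Pigeonhole: treating each of those 22 groups as a pigeonhole, one can pick one integer per group — 22 integers — with no two summing to 54.
The 23rd integer lands in an occupied pair, forcing a sum of 54.

23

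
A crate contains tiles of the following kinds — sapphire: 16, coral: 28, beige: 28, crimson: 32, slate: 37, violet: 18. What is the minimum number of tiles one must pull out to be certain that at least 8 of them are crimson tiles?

135

In the worst case for collecting crimson tiles, every non-crimson tile comes out first.
There are 16 + 28 + 28 + 37 + 18 = 127 non-crimson tiles altogether.
After those, each further tile must be crimson, so 127 + 8 = 135 draws guarantee 8 crimson tiles.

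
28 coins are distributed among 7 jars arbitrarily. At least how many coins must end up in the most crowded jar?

The 7 jars are the holes and the 28 coins are the pigeons.
If every jar held at most 3 coins, the total would be at most 7 × 3 = 21, which is less than 28.
So some jar holds at least ⌈28/7⌉ = 4 coins.

4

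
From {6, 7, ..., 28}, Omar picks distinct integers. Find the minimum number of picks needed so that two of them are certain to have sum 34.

A set avoiding the sum 34 can contain at most one of each pair {x, 34−x}, plus the 1 element equal to its own complement.
The integers 17, …, 28 (12 of them) are such a set: any two sum to at least 17+18 = 35 > 34.
By the pigeonhole principle, any 13th integer completes one of the 11 pairs, so 13 choices force a sum of 34.

13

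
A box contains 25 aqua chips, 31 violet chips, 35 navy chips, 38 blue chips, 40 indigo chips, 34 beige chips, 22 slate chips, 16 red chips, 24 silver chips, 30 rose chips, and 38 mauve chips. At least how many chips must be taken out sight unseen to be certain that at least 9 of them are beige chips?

In the worst case for collecting beige chips, every non-beige chip comes out first.
There are 25 + 31 + 35 + 38 + 40 + 22 + 16 + 24 + 30 + 38 = 299 non-beige chips altogether.
After those, each further chip must be beige, so 299 + 9 = 308 draws guarantee 9 beige chips.

308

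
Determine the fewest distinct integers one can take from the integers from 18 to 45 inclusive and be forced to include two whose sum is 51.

21

A set avoiding the sum 51 can contain at most one of each pair {x, 51−x}, plus the 12 elements whose complement lies outside the range.
The integers 26, …, 45 (20 of them) are such a set: any two sum to at least 26+27 = 53 > 51.
Any 21st integer completes one of the 8 pairs, so 21 choices force a sum of 51.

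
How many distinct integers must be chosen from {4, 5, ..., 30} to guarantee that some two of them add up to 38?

Two chosen integers sum to 38 exactly when both halves of some pair {x, 38−x} with 8 ≤ x ≤ 38−x ≤ 30 are chosen — 11 such pairs.
The remaining 5 elements (those with no distinct partner in range) can never complete a 38-sum, so the worst case takes all of them and one from each pair: 5 + 11 = 16.
The 17th integer has to be the second member of some pair, so 16 + 1 = 17.

17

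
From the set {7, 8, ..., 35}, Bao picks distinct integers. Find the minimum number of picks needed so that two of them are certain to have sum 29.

Two chosen integers sum to 29 exactly when both halves of some pair {x, 29−x} with 7 ≤ x ≤ 29−x ≤ 22 are chosen — 8 such pairs.
The remaining 13 elements (those with no distinct partner in range) can never complete a 29-sum, so the worst case takes all of them and one from each pair: 13 + 8 = 21.
The 22nd integer has to be the second member of some pair, so 21 + 1 = 22.

22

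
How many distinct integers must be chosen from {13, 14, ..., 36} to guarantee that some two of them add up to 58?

Two chosen integers sum to 58 exactly when both halves of some pair {x, 58−x} with 22 ≤ x ≤ 58−x ≤ 36 are chosen — 7 such pairs.
The remaining 10 elements (those with no distinct partner in range) can never complete a 58-sum, so the worst case takes all of them and one from each pair: 10 + 7 = 17.
The 18th integer has to be the second member of some pair, so 17 + 1 = 18.

18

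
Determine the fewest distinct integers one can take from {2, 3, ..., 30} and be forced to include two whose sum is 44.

22

Group the elements by complementary pair {x, 44−x}: {14,30}, {15,29}, {16,28}, …, giving 8 two-element pairs, the single value 22 (it cannot pair with itself since the integers are distinct), and 12 integers whose partner 44−x falls outside [2,30].
Treating each of those 21 groups as a pigeonhole, one can pick one integer per group — 21 integers — with no two summing to 44.
The 22nd integer lands in an occupied pair, forcing a sum of 44.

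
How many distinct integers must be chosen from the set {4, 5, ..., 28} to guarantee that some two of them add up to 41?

18

Group the elements by complementary pair {x, 41−x}: {13,28}, {14,27}, {15,26}, …, giving 8 two-element pairs and 9 integers whose partner 41−x falls outside [4,28].
By pigeonhole, treating each of those 17 groups as a pigeonhole, one can pick one integer per group — 17 integers — with no two summing to 41.
The 18th integer lands in an occupied pair, forcing a sum of 41.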